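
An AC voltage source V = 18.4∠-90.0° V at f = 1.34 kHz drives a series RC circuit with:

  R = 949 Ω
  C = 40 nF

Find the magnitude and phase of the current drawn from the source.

Step 1 — Angular frequency: ω = 2π·f = 2π·1340 = 8419 rad/s.
Step 2 — Component impedances:
  R: Z = R = 949 Ω
  C: Z = 1/(jωC) = -j/(ω·C) = 0 - j2969 Ω
Step 3 — Series combination: Z_total = R + C = 949 - j2969 Ω = 3117∠-72.3° Ω.
Step 4 — Source phasor: V = 18.4∠-90.0° V = 0 - j18.4 V.
Step 5 — Ohm's law: I = V / Z_total = (0 - j18.4) / (949 - j2969) = 0.005622 - j0.001797 A.
Step 6 — Convert to polar: |I| = 0.005903 A, ∠I = -17.7°.

I = 0.005903∠-17.7° A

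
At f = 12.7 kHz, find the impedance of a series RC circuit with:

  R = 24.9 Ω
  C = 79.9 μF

Step 1 — Angular frequency: ω = 2π·f = 2π·1.27e+04 = 7.98e+04 rad/s.
Step 2 — Component impedances:
  R: Z = R = 24.9 Ω
  C: Z = 1/(jωC) = -j/(ω·C) = 0 - j0.1568 Ω
Step 3 — Series combination: Z_total = R + C = 24.9 - j0.1568 Ω = 24.9∠-0.4° Ω.

Z = 24.9 - j0.1568 Ω = 24.9∠-0.4° Ω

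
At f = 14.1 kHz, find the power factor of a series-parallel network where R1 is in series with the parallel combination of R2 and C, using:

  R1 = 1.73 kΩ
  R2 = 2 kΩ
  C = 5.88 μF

Step 1 — Angular frequency: ω = 2π·f = 2π·1.41e+04 = 8.859e+04 rad/s.
Step 2 — Component impedances:
  R1: Z = R = 1730 Ω
  R2: Z = R = 2000 Ω
  C: Z = 1/(jωC) = -j/(ω·C) = 0 - j1.92 Ω
Step 3 — Parallel branch: R2 || C = 1/(1/R2 + 1/C) = 0.001843 - j1.92 Ω.
Step 4 — Series with R1: Z_total = R1 + (R2 || C) = 1730 - j1.92 Ω = 1730∠-0.1° Ω.
Step 5 — Power factor: PF = cos(φ) = Re(Z)/|Z| = 1730/1730 = 1.
Step 6 — Type: Im(Z) = -1.92 ⇒ leading (phase φ = -0.1°).

PF = 1 (leading, φ = -0.1°)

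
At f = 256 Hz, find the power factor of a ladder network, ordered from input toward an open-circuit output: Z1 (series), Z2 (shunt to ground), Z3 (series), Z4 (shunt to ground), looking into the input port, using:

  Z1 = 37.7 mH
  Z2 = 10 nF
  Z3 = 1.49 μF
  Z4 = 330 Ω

Step 1 — Angular frequency: ω = 2π·f = 2π·256 = 1608 rad/s.
Step 2 — Component impedances:
  Z1: Z = jωL = j·1608·0.0377 = 0 + j60.64 Ω
  Z2: Z = 1/(jωC) = -j/(ω·C) = 0 - j6.217e+04 Ω
  Z3: Z = 1/(jωC) = -j/(ω·C) = 0 - j417.2 Ω
  Z4: Z = R = 330 Ω
Step 3 — Ladder network (open output): work backward from the far end, alternating series and parallel combinations. Z_in = 325.6 - j355.5 Ω = 482.1∠-47.5° Ω.
Step 4 — Power factor: PF = cos(φ) = Re(Z)/|Z| = 325.6/482.1 = 0.6754.
Step 5 — Type: Im(Z) = -355.5 ⇒ leading (phase φ = -47.5°).

PF = 0.6754 (leading, φ = -47.5°)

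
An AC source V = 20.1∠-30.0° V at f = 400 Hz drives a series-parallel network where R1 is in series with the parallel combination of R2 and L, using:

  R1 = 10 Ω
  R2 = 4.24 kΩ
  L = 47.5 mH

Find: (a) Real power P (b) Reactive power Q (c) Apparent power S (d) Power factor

Step 1 — Angular frequency: ω = 2π·f = 2π·400 = 2513 rad/s.
Step 2 — Component impedances:
  R1: Z = R = 10 Ω
  R2: Z = R = 4240 Ω
  L: Z = jωL = j·2513·0.0475 = 0 + j119.4 Ω
Step 3 — Parallel branch: R2 || L = 1/(1/R2 + 1/L) = 3.359 + j119.3 Ω.
Step 4 — Series with R1: Z_total = R1 + (R2 || L) = 13.36 + j119.3 Ω = 120∠83.6° Ω.
Step 5 — Source phasor: V = 20.1∠-30.0° V = 17.41 - j10.05 V.
Step 6 — Current: I = V / Z = -0.06707 - j0.1534 A = 0.1675∠-113.6° A.
Step 7 — Complex power: S = V·I* = 0.3746 + j3.345 VA.
Step 8 — Real power: P = Re(S) = 0.3746 W.
Step 9 — Reactive power: Q = Im(S) = 3.345 VAR.
Step 10 — Apparent power: |S| = 3.366 VA.
Step 11 — Power factor: PF = P/|S| = 0.1113 (lagging).

(a) P = 0.3746 W  (b) Q = 3.345 VAR  (c) S = 3.366 VA  (d) PF = 0.1113 (lagging)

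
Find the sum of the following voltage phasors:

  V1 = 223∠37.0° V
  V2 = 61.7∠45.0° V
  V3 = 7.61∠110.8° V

Step 1 — Convert each phasor to rectangular form:
  V1 = 223·(cos(37.0°) + j·sin(37.0°)) = 178.1 + j134.2 V
  V2 = 61.7·(cos(45.0°) + j·sin(45.0°)) = 43.63 + j43.63 V
  V3 = 7.61·(cos(110.8°) + j·sin(110.8°)) = -2.702 + j7.114 V
Step 2 — Sum components: V_total = 219 + j184.9 V.
Step 3 — Convert to polar: |V_total| = 286.7 V, ∠V_total = 40.2°.

V_total = 286.7∠40.2° V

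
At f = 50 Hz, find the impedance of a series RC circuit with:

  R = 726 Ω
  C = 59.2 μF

Step 1 — Angular frequency: ω = 2π·f = 2π·50 = 314.2 rad/s.
Step 2 — Component impedances:
  R: Z = R = 726 Ω
  C: Z = 1/(jωC) = -j/(ω·C) = 0 - j53.77 Ω
Step 3 — Series combination: Z_total = R + C = 726 - j53.77 Ω = 728∠-4.2° Ω.

Z = 726 - j53.77 Ω = 728∠-4.2° Ω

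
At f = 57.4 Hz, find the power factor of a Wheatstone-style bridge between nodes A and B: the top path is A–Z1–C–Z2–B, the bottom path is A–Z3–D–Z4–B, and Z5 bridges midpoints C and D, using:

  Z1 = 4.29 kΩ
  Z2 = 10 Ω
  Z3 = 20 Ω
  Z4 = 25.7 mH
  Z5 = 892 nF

Step 1 — Angular frequency: ω = 2π·f = 2π·57.4 = 360.7 rad/s.
Step 2 — Component impedances:
  Z1: Z = R = 4290 Ω
  Z2: Z = R = 10 Ω
  Z3: Z = R = 20 Ω
  Z4: Z = jωL = j·360.7·0.0257 = 0 + j9.269 Ω
  Z5: Z = 1/(jωC) = -j/(ω·C) = 0 - j3108 Ω
Step 3 — Bridge requires nodal analysis (the Z5 bridge couples midpoints C and D, so the two paths cannot be reduced to a simple series/parallel combination). Setting node B to ground and injecting 1 A at node A, the 3-node admittance system at A, C, D solves to V_A = Z_AB = 19.93 + j9.211 Ω = 21.95∠24.8° Ω.
Step 4 — Power factor: PF = cos(φ) = Re(Z)/|Z| = 19.927/21.953 = 0.9077.
Step 5 — Type: Im(Z) = 9.211 ⇒ lagging (phase φ = 24.8°).

PF = 0.9077 (lagging, φ = 24.8°)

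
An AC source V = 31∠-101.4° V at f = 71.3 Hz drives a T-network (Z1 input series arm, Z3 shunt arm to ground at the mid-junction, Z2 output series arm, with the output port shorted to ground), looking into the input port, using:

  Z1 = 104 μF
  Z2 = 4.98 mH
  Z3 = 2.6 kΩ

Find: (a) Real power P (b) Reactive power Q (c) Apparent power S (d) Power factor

Step 1 — Angular frequency: ω = 2π·f = 2π·71.3 = 448 rad/s.
Step 2 — Component impedances:
  Z1: Z = 1/(jωC) = -j/(ω·C) = 0 - j21.46 Ω
  Z2: Z = jωL = j·448·0.00498 = 0 + j2.231 Ω
  Z3: Z = R = 2600 Ω
Step 3 — With the output port shorted to ground, the output series arm Z2 runs from the junction to ground; the shunt arm Z3 also runs from the junction to ground. They appear in parallel: Z3 || Z2 = 0.001914 + j2.231 Ω.
Step 4 — Series with input arm Z1: Z_in = Z1 + (Z3 || Z2) = 0.001914 - j19.23 Ω = 19.23∠-90.0° Ω.
Step 5 — Source phasor: V = 31∠-101.4° V = -6.127 - j30.39 V.
Step 6 — Current: I = V / Z = 1.58 - j0.3188 A = 1.612∠-11.4° A.
Step 7 — Complex power: S = V·I* = 0.004974 - j49.97 VA.
Step 8 — Real power: P = Re(S) = 0.004974 W.
Step 9 — Reactive power: Q = Im(S) = -49.97 VAR.
Step 10 — Apparent power: |S| = 49.97 VA.
Step 11 — Power factor: PF = P/|S| = 9.954e-05 (leading).

(a) P = 0.004974 W  (b) Q = -49.97 VAR  (c) S = 49.97 VA  (d) PF = 9.954e-05 (leading)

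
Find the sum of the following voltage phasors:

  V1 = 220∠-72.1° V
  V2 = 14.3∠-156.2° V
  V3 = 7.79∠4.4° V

Step 1 — Convert each phasor to rectangular form:
  V1 = 220·(cos(-72.1°) + j·sin(-72.1°)) = 67.62 - j209.4 V
  V2 = 14.3·(cos(-156.2°) + j·sin(-156.2°)) = -13.08 - j5.771 V
  V3 = 7.79·(cos(4.4°) + j·sin(4.4°)) = 7.767 + j0.5976 V
Step 2 — Sum components: V_total = 62.3 - j214.5 V.
Step 3 — Convert to polar: |V_total| = 223.4 V, ∠V_total = -73.8°.

V_total = 223.4∠-73.8° V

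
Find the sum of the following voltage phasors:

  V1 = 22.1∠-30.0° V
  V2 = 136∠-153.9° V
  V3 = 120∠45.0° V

Step 1 — Convert each phasor to rectangular form:
  V1 = 22.1·(cos(-30.0°) + j·sin(-30.0°)) = 19.14 - j11.05 V
  V2 = 136·(cos(-153.9°) + j·sin(-153.9°)) = -122.1 - j59.83 V
  V3 = 120·(cos(45.0°) + j·sin(45.0°)) = 84.85 + j84.85 V
Step 2 — Sum components: V_total = -18.14 + j13.97 V.
Step 3 — Convert to polar: |V_total| = 22.9 V, ∠V_total = 142.4°.

V_total = 22.9∠142.4° V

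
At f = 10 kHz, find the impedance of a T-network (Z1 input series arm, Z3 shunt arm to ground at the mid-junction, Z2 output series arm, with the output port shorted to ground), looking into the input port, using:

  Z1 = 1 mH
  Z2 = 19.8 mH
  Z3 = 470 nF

Step 1 — Angular frequency: ω = 2π·f = 2π·1e+04 = 6.283e+04 rad/s.
Step 2 — Component impedances:
  Z1: Z = jωL = j·6.283e+04·0.001 = 0 + j62.83 Ω
  Z2: Z = jωL = j·6.283e+04·0.0198 = 0 + j1244 Ω
  Z3: Z = 1/(jωC) = -j/(ω·C) = 0 - j33.86 Ω
Step 3 — With the output port shorted to ground, the output series arm Z2 runs from the junction to ground; the shunt arm Z3 also runs from the junction to ground. They appear in parallel: Z3 || Z2 = 0 - j34.81 Ω.
Step 4 — Series with input arm Z1: Z_in = Z1 + (Z3 || Z2) = 0 + j28.02 Ω = 28.02∠90.0° Ω.

Z = 0 + j28.02 Ω = 28.02∠90.0° Ω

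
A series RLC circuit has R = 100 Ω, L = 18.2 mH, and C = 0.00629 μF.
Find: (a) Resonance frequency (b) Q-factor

Step 1 — Resonance condition Im(Z)=0 gives ω₀ = 1/√(LC).
Step 2 — ω₀ = 1/√(0.0182·6.29e-09) = 9.346e+04 rad/s.
Step 3 — f₀ = ω₀/(2π) = 1.488e+04 Hz.
Step 4 — Series Q: Q = ω₀L/R = 9.346e+04·0.0182/100 = 17.01.

(a) f₀ = 1.488e+04 Hz  (b) Q = 17.01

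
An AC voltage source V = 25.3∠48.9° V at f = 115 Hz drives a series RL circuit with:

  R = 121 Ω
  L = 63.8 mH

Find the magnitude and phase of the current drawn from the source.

Step 1 — Angular frequency: ω = 2π·f = 2π·115 = 722.6 rad/s.
Step 2 — Component impedances:
  R: Z = R = 121 Ω
  L: Z = jωL = j·722.6·0.0638 = 0 + j46.1 Ω
Step 3 — Series combination: Z_total = R + L = 121 + j46.1 Ω = 129.5∠20.9° Ω.
Step 4 — Source phasor: V = 25.3∠48.9° V = 16.63 + j19.07 V.
Step 5 — Ohm's law: I = V / Z_total = (16.63 + j19.07) / (121 + j46.1) = 0.1724 + j0.09186 A.
Step 6 — Convert to polar: |I| = 0.1954 A, ∠I = 28.0°.

I = 0.1954∠28.0° A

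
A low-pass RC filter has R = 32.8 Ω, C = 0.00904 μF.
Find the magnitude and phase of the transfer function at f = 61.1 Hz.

Step 1 — Angular frequency: ω = 2π·61.1 = 383.9 rad/s.
Step 2 — Transfer function: H(jω) = 1/(1 + jωRC).
Step 3 — Denominator: 1 + jωRC = 1 + j·383.9·32.8·9.04e-09 = 1 + j0.0001138.
Step 4 — H = 1 - j0.0001138.
Step 5 — Magnitude: |H| = 1 (-0.0 dB); phase: φ = -0.0°.

|H| = 1 (-0.0 dB), φ = -0.0°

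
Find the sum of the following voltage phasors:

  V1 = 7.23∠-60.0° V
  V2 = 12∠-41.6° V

Step 1 — Convert each phasor to rectangular form:
  V1 = 7.23·(cos(-60.0°) + j·sin(-60.0°)) = 3.615 - j6.261 V
  V2 = 12·(cos(-41.6°) + j·sin(-41.6°)) = 8.974 - j7.967 V
Step 2 — Sum components: V_total = 12.59 - j14.23 V.
Step 3 — Convert to polar: |V_total| = 19 V, ∠V_total = -48.5°.

V_total = 19∠-48.5° V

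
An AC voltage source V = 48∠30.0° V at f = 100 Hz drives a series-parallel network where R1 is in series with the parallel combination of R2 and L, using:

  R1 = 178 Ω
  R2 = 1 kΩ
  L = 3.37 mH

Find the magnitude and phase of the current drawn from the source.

Step 1 — Angular frequency: ω = 2π·f = 2π·100 = 628.3 rad/s.
Step 2 — Component impedances:
  R1: Z = R = 178 Ω
  R2: Z = R = 1000 Ω
  L: Z = jωL = j·628.3·0.00337 = 0 + j2.117 Ω
Step 3 — Parallel branch: R2 || L = 1/(1/R2 + 1/L) = 0.004484 + j2.117 Ω.
Step 4 — Series with R1: Z_total = R1 + (R2 || L) = 178 + j2.117 Ω = 178∠0.7° Ω.
Step 5 — Source phasor: V = 48∠30.0° V = 41.57 + j24 V.
Step 6 — Ohm's law: I = V / Z_total = (41.57 + j24) / (178 + j2.117) = 0.2351 + j0.132 A.
Step 7 — Convert to polar: |I| = 0.2696 A, ∠I = 29.3°.

I = 0.2696∠29.3° A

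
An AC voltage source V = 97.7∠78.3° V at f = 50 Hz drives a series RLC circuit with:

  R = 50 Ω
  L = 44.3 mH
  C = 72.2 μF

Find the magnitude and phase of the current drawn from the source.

Step 1 — Angular frequency: ω = 2π·f = 2π·50 = 314.2 rad/s.
Step 2 — Component impedances:
  R: Z = R = 50 Ω
  L: Z = jωL = j·314.2·0.0443 = 0 + j13.92 Ω
  C: Z = 1/(jωC) = -j/(ω·C) = 0 - j44.09 Ω
Step 3 — Series combination: Z_total = R + L + C = 50 - j30.17 Ω = 58.4∠-31.1° Ω.
Step 4 — Source phasor: V = 97.7∠78.3° V = 19.81 + j95.67 V.
Step 5 — Ohm's law: I = V / Z_total = (19.81 + j95.67) / (50 - j30.17) = -0.5559 + j1.578 A.
Step 6 — Convert to polar: |I| = 1.673 A, ∠I = 109.4°.

I = 1.673∠109.4° A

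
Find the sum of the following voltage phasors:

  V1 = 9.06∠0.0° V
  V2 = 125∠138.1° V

Step 1 — Convert each phasor to rectangular form:
  V1 = 9.06·(cos(0.0°) + j·sin(0.0°)) = 9.06 V
  V2 = 125·(cos(138.1°) + j·sin(138.1°)) = -93.04 + j83.48 V
Step 2 — Sum components: V_total = -83.98 + j83.48 V.
Step 3 — Convert to polar: |V_total| = 118.4 V, ∠V_total = 135.2°.

V_total = 118.4∠135.2° V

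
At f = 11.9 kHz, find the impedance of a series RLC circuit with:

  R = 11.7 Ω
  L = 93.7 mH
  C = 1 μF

Step 1 — Angular frequency: ω = 2π·f = 2π·1.19e+04 = 7.477e+04 rad/s.
Step 2 — Component impedances:
  R: Z = R = 11.7 Ω
  L: Z = jωL = j·7.477e+04·0.0937 = 0 + j7006 Ω
  C: Z = 1/(jωC) = -j/(ω·C) = 0 - j13.37 Ω
Step 3 — Series combination: Z_total = R + L + C = 11.7 + j6993 Ω = 6993∠89.9° Ω.

Z = 11.7 + j6993 Ω = 6993∠89.9° Ω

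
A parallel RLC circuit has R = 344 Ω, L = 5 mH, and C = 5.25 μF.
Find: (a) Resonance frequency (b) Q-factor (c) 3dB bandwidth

Step 1 — Resonance: ω₀ = 1/√(LC) = 1/√(0.005·5.25e-06) = 6172 rad/s.
Step 2 — f₀ = ω₀/(2π) = 982.3 Hz.
Step 3 — Parallel Q: Q = R/(ω₀L) = 344/(6172·0.005) = 11.15.
Step 4 — Bandwidth: Δω = ω₀/Q = 553.7 rad/s; BW = Δω/(2π) = 88.13 Hz.

(a) f₀ = 982.3 Hz  (b) Q = 11.15  (c) BW = 88.13 Hz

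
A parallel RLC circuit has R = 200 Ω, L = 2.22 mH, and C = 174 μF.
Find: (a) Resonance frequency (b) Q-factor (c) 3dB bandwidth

Step 1 — Resonance: ω₀ = 1/√(LC) = 1/√(0.00222·0.000174) = 1609 rad/s.
Step 2 — f₀ = ω₀/(2π) = 256.1 Hz.
Step 3 — Parallel Q: Q = R/(ω₀L) = 200/(1609·0.00222) = 55.99.
Step 4 — Bandwidth: Δω = ω₀/Q = 28.74 rad/s; BW = Δω/(2π) = 4.573 Hz.

(a) f₀ = 256.1 Hz  (b) Q = 55.99  (c) BW = 4.573 Hz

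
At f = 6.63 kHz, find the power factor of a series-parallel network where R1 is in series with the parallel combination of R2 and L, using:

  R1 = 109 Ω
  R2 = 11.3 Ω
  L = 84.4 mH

Step 1 — Angular frequency: ω = 2π·f = 2π·6630 = 4.166e+04 rad/s.
Step 2 — Component impedances:
  R1: Z = R = 109 Ω
  R2: Z = R = 11.3 Ω
  L: Z = jωL = j·4.166e+04·0.0844 = 0 + j3516 Ω
Step 3 — Parallel branch: R2 || L = 1/(1/R2 + 1/L) = 11.3 + j0.03632 Ω.
Step 4 — Series with R1: Z_total = R1 + (R2 || L) = 120.3 + j0.03632 Ω = 120.3∠0.0° Ω.
Step 5 — Power factor: PF = cos(φ) = Re(Z)/|Z| = 120.3/120.3 = 1.
Step 6 — Type: Im(Z) = 0.03632 ⇒ lagging (phase φ = 0.0°).

PF = 1 (lagging, φ = 0.0°)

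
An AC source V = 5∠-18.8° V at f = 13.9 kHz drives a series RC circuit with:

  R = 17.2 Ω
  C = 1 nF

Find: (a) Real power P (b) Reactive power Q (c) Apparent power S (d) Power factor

Step 1 — Angular frequency: ω = 2π·f = 2π·1.39e+04 = 8.734e+04 rad/s.
Step 2 — Component impedances:
  R: Z = R = 17.2 Ω
  C: Z = 1/(jωC) = -j/(ω·C) = 0 - j1.145e+04 Ω
Step 3 — Series combination: Z_total = R + C = 17.2 - j1.145e+04 Ω = 1.145e+04∠-89.9° Ω.
Step 4 — Source phasor: V = 5∠-18.8° V = 4.733 - j1.611 V.
Step 5 — Current: I = V / Z = 0.0001413 + j0.0004132 A = 0.0004367∠71.1° A.
Step 6 — Complex power: S = V·I* = 3.28e-06 - j0.002183 VA.
Step 7 — Real power: P = Re(S) = 3.28e-06 W.
Step 8 — Reactive power: Q = Im(S) = -0.002183 VAR.
Step 9 — Apparent power: |S| = 0.002183 VA.
Step 10 — Power factor: PF = P/|S| = 0.001502 (leading).

(a) P = 3.28e-06 W  (b) Q = -0.002183 VAR  (c) S = 0.002183 VA  (d) PF = 0.001502 (leading)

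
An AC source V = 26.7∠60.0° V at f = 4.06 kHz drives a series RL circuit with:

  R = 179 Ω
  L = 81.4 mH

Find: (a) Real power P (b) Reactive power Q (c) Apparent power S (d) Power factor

Step 1 — Angular frequency: ω = 2π·f = 2π·4060 = 2.551e+04 rad/s.
Step 2 — Component impedances:
  R: Z = R = 179 Ω
  L: Z = jωL = j·2.551e+04·0.0814 = 0 + j2076 Ω
Step 3 — Series combination: Z_total = R + L = 179 + j2076 Ω = 2084∠85.1° Ω.
Step 4 — Source phasor: V = 26.7∠60.0° V = 13.35 + j23.12 V.
Step 5 — Current: I = V / Z = 0.0116 - j0.005429 A = 0.01281∠-25.1° A.
Step 6 — Complex power: S = V·I* = 0.02938 + j0.3408 VA.
Step 7 — Real power: P = Re(S) = 0.02938 W.
Step 8 — Reactive power: Q = Im(S) = 0.3408 VAR.
Step 9 — Apparent power: |S| = 0.342 VA.
Step 10 — Power factor: PF = P/|S| = 0.08588 (lagging).

(a) P = 0.02938 W  (b) Q = 0.3408 VAR  (c) S = 0.342 VA  (d) PF = 0.08588 (lagging)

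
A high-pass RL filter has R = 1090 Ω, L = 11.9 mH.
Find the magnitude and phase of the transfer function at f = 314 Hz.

Step 1 — Angular frequency: ω = 2π·314 = 1973 rad/s.
Step 2 — Transfer function: H(jω) = jωL/(R + jωL).
Step 3 — Numerator jωL = j·23.48; denominator R + jωL = 1090 + j23.48.
Step 4 — H = 0.0004637 + j0.02153.
Step 5 — Magnitude: |H| = 0.02153 (-33.3 dB); phase: φ = 88.8°.

|H| = 0.02153 (-33.3 dB), φ = 88.8°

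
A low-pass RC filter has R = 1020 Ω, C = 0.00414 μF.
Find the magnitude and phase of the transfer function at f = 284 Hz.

Step 1 — Angular frequency: ω = 2π·284 = 1784 rad/s.
Step 2 — Transfer function: H(jω) = 1/(1 + jωRC).
Step 3 — Denominator: 1 + jωRC = 1 + j·1784·1020·4.14e-09 = 1 + j0.007535.
Step 4 — H = 0.9999 - j0.007535.
Step 5 — Magnitude: |H| = 1 (-0.0 dB); phase: φ = -0.4°.

|H| = 1 (-0.0 dB), φ = -0.4°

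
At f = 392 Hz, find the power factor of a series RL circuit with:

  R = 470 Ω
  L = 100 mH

Step 1 — Angular frequency: ω = 2π·f = 2π·392 = 2463 rad/s.
Step 2 — Component impedances:
  R: Z = R = 470 Ω
  L: Z = jωL = j·2463·0.1 = 0 + j246.3 Ω
Step 3 — Series combination: Z_total = R + L = 470 + j246.3 Ω = 530.6∠27.7° Ω.
Step 4 — Power factor: PF = cos(φ) = Re(Z)/|Z| = 470/530.63 = 0.8857.
Step 5 — Type: Im(Z) = 246.3 ⇒ lagging (phase φ = 27.7°).

PF = 0.8857 (lagging, φ = 27.7°)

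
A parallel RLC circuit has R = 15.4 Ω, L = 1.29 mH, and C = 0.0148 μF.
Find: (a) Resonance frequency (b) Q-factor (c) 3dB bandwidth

Step 1 — Resonance: ω₀ = 1/√(LC) = 1/√(0.00129·1.48e-08) = 2.289e+05 rad/s.
Step 2 — f₀ = ω₀/(2π) = 3.642e+04 Hz.
Step 3 — Parallel Q: Q = R/(ω₀L) = 15.4/(2.289e+05·0.00129) = 0.05216.
Step 4 — Bandwidth: Δω = ω₀/Q = 4.388e+06 rad/s; BW = Δω/(2π) = 6.983e+05 Hz.

(a) f₀ = 3.642e+04 Hz  (b) Q = 0.05216  (c) BW = 6.983e+05 Hz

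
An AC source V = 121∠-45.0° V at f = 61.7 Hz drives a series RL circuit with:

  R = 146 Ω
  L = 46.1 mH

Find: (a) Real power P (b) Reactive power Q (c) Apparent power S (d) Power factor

Step 1 — Angular frequency: ω = 2π·f = 2π·61.7 = 387.7 rad/s.
Step 2 — Component impedances:
  R: Z = R = 146 Ω
  L: Z = jωL = j·387.7·0.0461 = 0 + j17.87 Ω
Step 3 — Series combination: Z_total = R + L = 146 + j17.87 Ω = 147.1∠7.0° Ω.
Step 4 — Source phasor: V = 121∠-45.0° V = 85.56 - j85.56 V.
Step 5 — Current: I = V / Z = 0.5067 - j0.6481 A = 0.8226∠-52.0° A.
Step 6 — Complex power: S = V·I* = 98.8 + j12.09 VA.
Step 7 — Real power: P = Re(S) = 98.8 W.
Step 8 — Reactive power: Q = Im(S) = 12.09 VAR.
Step 9 — Apparent power: |S| = 99.54 VA.
Step 10 — Power factor: PF = P/|S| = 0.9926 (lagging).

(a) P = 98.8 W  (b) Q = 12.09 VAR  (c) S = 99.54 VA  (d) PF = 0.9926 (lagging)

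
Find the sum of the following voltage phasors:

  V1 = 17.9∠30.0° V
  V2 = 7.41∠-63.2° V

Step 1 — Convert each phasor to rectangular form:
  V1 = 17.9·(cos(30.0°) + j·sin(30.0°)) = 15.5 + j8.95 V
  V2 = 7.41·(cos(-63.2°) + j·sin(-63.2°)) = 3.341 - j6.614 V
Step 2 — Sum components: V_total = 18.84 + j2.336 V.
Step 3 — Convert to polar: |V_total| = 18.99 V, ∠V_total = 7.1°.

V_total = 18.99∠7.1° V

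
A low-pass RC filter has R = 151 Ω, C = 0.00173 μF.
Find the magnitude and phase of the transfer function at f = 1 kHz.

Step 1 — Angular frequency: ω = 2π·1000 = 6283 rad/s.
Step 2 — Transfer function: H(jω) = 1/(1 + jωRC).
Step 3 — Denominator: 1 + jωRC = 1 + j·6283·151·1.73e-09 = 1 + j0.001641.
Step 4 — H = 1 - j0.001641.
Step 5 — Magnitude: |H| = 1 (-0.0 dB); phase: φ = -0.1°.

|H| = 1 (-0.0 dB), φ = -0.1°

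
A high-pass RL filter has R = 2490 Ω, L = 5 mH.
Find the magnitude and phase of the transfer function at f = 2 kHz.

Step 1 — Angular frequency: ω = 2π·2000 = 1.257e+04 rad/s.
Step 2 — Transfer function: H(jω) = jωL/(R + jωL).
Step 3 — Numerator jωL = j·62.83; denominator R + jωL = 2490 + j62.83.
Step 4 — H = 0.0006363 + j0.02522.
Step 5 — Magnitude: |H| = 0.02523 (-32.0 dB); phase: φ = 88.6°.

|H| = 0.02523 (-32.0 dB), φ = 88.6°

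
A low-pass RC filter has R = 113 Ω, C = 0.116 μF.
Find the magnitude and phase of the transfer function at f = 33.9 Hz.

Step 1 — Angular frequency: ω = 2π·33.9 = 213 rad/s.
Step 2 — Transfer function: H(jω) = 1/(1 + jωRC).
Step 3 — Denominator: 1 + jωRC = 1 + j·213·113·1.16e-07 = 1 + j0.002792.
Step 4 — H = 1 - j0.002792.
Step 5 — Magnitude: |H| = 1 (-0.0 dB); phase: φ = -0.2°.

|H| = 1 (-0.0 dB), φ = -0.2°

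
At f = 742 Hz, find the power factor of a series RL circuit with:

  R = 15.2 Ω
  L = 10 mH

Step 1 — Angular frequency: ω = 2π·f = 2π·742 = 4662 rad/s.
Step 2 — Component impedances:
  R: Z = R = 15.2 Ω
  L: Z = jωL = j·4662·0.01 = 0 + j46.62 Ω
Step 3 — Series combination: Z_total = R + L = 15.2 + j46.62 Ω = 49.04∠71.9° Ω.
Step 4 — Power factor: PF = cos(φ) = Re(Z)/|Z| = 15.2/49.04 = 0.31.
Step 5 — Type: Im(Z) = 46.62 ⇒ lagging (phase φ = 71.9°).

PF = 0.31 (lagging, φ = 71.9°)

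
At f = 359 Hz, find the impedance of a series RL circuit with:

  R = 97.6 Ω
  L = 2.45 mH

Step 1 — Angular frequency: ω = 2π·f = 2π·359 = 2256 rad/s.
Step 2 — Component impedances:
  R: Z = R = 97.6 Ω
  L: Z = jωL = j·2256·0.00245 = 0 + j5.526 Ω
Step 3 — Series combination: Z_total = R + L = 97.6 + j5.526 Ω = 97.76∠3.2° Ω.

Z = 97.6 + j5.526 Ω = 97.76∠3.2° Ω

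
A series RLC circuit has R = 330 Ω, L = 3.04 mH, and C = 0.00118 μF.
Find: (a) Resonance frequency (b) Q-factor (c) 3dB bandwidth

Step 1 — Resonance: ω₀ = 1/√(LC) = 1/√(0.00304·1.18e-09) = 5.28e+05 rad/s.
Step 2 — f₀ = ω₀/(2π) = 8.403e+04 Hz.
Step 3 — Series Q: Q = ω₀L/R = 5.28e+05·0.00304/330 = 4.864.
Step 4 — Bandwidth: Δω = ω₀/Q = 1.086e+05 rad/s; BW = Δω/(2π) = 1.728e+04 Hz.

(a) f₀ = 8.403e+04 Hz  (b) Q = 4.864  (c) BW = 1.728e+04 Hz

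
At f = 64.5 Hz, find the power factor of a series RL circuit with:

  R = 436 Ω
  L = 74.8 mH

Step 1 — Angular frequency: ω = 2π·f = 2π·64.5 = 405.3 rad/s.
Step 2 — Component impedances:
  R: Z = R = 436 Ω
  L: Z = jωL = j·405.3·0.0748 = 0 + j30.31 Ω
Step 3 — Series combination: Z_total = R + L = 436 + j30.31 Ω = 437.1∠4.0° Ω.
Step 4 — Power factor: PF = cos(φ) = Re(Z)/|Z| = 436/437.05 = 0.9976.
Step 5 — Type: Im(Z) = 30.31 ⇒ lagging (phase φ = 4.0°).

PF = 0.9976 (lagging, φ = 4.0°)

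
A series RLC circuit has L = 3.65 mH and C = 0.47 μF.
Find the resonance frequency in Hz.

Step 1 — Resonance condition Im(Z)=0 gives ω₀ = 1/√(LC).
Step 2 — ω₀ = 1/√(0.00365·4.7e-07) = 2.414e+04 rad/s.
Step 3 — f₀ = ω₀/(2π) = 3843 Hz.

f₀ = 3843 Hz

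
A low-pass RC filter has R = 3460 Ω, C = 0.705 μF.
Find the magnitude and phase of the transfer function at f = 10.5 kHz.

Step 1 — Angular frequency: ω = 2π·1.05e+04 = 6.597e+04 rad/s.
Step 2 — Transfer function: H(jω) = 1/(1 + jωRC).
Step 3 — Denominator: 1 + jωRC = 1 + j·6.597e+04·3460·7.05e-07 = 1 + j160.9.
Step 4 — H = 3.861e-05 - j0.006214.
Step 5 — Magnitude: |H| = 0.006214 (-44.1 dB); phase: φ = -89.6°.

|H| = 0.006214 (-44.1 dB), φ = -89.6°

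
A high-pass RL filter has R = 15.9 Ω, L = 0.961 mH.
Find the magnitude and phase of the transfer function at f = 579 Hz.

Step 1 — Angular frequency: ω = 2π·579 = 3638 rad/s.
Step 2 — Transfer function: H(jω) = jωL/(R + jωL).
Step 3 — Numerator jωL = j·3.496; denominator R + jωL = 15.9 + j3.496.
Step 4 — H = 0.04612 + j0.2097.
Step 5 — Magnitude: |H| = 0.2147 (-13.4 dB); phase: φ = 77.6°.

|H| = 0.2147 (-13.4 dB), φ = 77.6°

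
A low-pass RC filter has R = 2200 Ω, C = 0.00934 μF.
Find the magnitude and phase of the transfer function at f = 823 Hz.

Step 1 — Angular frequency: ω = 2π·823 = 5171 rad/s.
Step 2 — Transfer function: H(jω) = 1/(1 + jωRC).
Step 3 — Denominator: 1 + jωRC = 1 + j·5171·2200·9.34e-09 = 1 + j0.1063.
Step 4 — H = 0.9888 - j0.1051.
Step 5 — Magnitude: |H| = 0.9944 (-0.0 dB); phase: φ = -6.1°.

|H| = 0.9944 (-0.0 dB), φ = -6.1°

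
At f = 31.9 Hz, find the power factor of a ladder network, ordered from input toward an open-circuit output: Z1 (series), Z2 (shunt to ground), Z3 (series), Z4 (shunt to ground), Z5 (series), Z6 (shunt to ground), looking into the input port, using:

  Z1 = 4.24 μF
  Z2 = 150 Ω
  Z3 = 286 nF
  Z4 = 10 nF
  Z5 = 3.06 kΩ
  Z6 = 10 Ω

Step 1 — Angular frequency: ω = 2π·f = 2π·31.9 = 200.4 rad/s.
Step 2 — Component impedances:
  Z1: Z = 1/(jωC) = -j/(ω·C) = 0 - j1177 Ω
  Z2: Z = R = 150 Ω
  Z3: Z = 1/(jωC) = -j/(ω·C) = 0 - j1.744e+04 Ω
  Z4: Z = 1/(jωC) = -j/(ω·C) = 0 - j4.989e+05 Ω
  Z5: Z = R = 3060 Ω
  Z6: Z = R = 10 Ω
Step 3 — Ladder network (open output): work backward from the far end, alternating series and parallel combinations. Z_in = 149.8 - j1178 Ω = 1187∠-82.8° Ω.
Step 4 — Power factor: PF = cos(φ) = Re(Z)/|Z| = 149.77/1187.4 = 0.1261.
Step 5 — Type: Im(Z) = -1178 ⇒ leading (phase φ = -82.8°).

PF = 0.1261 (leading, φ = -82.8°)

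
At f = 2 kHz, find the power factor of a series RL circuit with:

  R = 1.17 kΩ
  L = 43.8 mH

Step 1 — Angular frequency: ω = 2π·f = 2π·2000 = 1.257e+04 rad/s.
Step 2 — Component impedances:
  R: Z = R = 1170 Ω
  L: Z = jωL = j·1.257e+04·0.0438 = 0 + j550.4 Ω
Step 3 — Series combination: Z_total = R + L = 1170 + j550.4 Ω = 1293∠25.2° Ω.
Step 4 — Power factor: PF = cos(φ) = Re(Z)/|Z| = 1170/1293 = 0.9049.
Step 5 — Type: Im(Z) = 550.4 ⇒ lagging (phase φ = 25.2°).

PF = 0.9049 (lagging, φ = 25.2°)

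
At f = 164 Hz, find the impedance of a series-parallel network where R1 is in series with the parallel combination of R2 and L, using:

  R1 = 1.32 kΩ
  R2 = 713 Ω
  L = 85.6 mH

Step 1 — Angular frequency: ω = 2π·f = 2π·164 = 1030 rad/s.
Step 2 — Component impedances:
  R1: Z = R = 1320 Ω
  R2: Z = R = 713 Ω
  L: Z = jωL = j·1030·0.0856 = 0 + j88.21 Ω
Step 3 — Parallel branch: R2 || L = 1/(1/R2 + 1/L) = 10.75 + j86.88 Ω.
Step 4 — Series with R1: Z_total = R1 + (R2 || L) = 1331 + j86.88 Ω = 1334∠3.7° Ω.

Z = 1331 + j86.88 Ω = 1334∠3.7° Ω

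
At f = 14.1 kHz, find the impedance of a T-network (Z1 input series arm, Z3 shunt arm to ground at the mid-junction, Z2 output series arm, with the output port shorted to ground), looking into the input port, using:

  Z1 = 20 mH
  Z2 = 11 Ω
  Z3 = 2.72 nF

Step 1 — Angular frequency: ω = 2π·f = 2π·1.41e+04 = 8.859e+04 rad/s.
Step 2 — Component impedances:
  Z1: Z = jωL = j·8.859e+04·0.02 = 0 + j1772 Ω
  Z2: Z = R = 11 Ω
  Z3: Z = 1/(jωC) = -j/(ω·C) = 0 - j4150 Ω
Step 3 — With the output port shorted to ground, the output series arm Z2 runs from the junction to ground; the shunt arm Z3 also runs from the junction to ground. They appear in parallel: Z3 || Z2 = 11 - j0.02916 Ω.
Step 4 — Series with input arm Z1: Z_in = Z1 + (Z3 || Z2) = 11 + j1772 Ω = 1772∠89.6° Ω.

Z = 11 + j1772 Ω = 1772∠89.6° Ω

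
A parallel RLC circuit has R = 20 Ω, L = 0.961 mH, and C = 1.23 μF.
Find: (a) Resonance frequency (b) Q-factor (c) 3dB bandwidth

Step 1 — Resonance: ω₀ = 1/√(LC) = 1/√(0.000961·1.23e-06) = 2.909e+04 rad/s.
Step 2 — f₀ = ω₀/(2π) = 4629 Hz.
Step 3 — Parallel Q: Q = R/(ω₀L) = 20/(2.909e+04·0.000961) = 0.7155.
Step 4 — Bandwidth: Δω = ω₀/Q = 4.065e+04 rad/s; BW = Δω/(2π) = 6470 Hz.

(a) f₀ = 4629 Hz  (b) Q = 0.7155  (c) BW = 6470 Hz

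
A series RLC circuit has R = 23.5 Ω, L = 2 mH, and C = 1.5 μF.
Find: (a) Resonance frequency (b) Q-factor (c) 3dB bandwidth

Step 1 — Resonance: ω₀ = 1/√(LC) = 1/√(0.002·1.5e-06) = 1.826e+04 rad/s.
Step 2 — f₀ = ω₀/(2π) = 2906 Hz.
Step 3 — Series Q: Q = ω₀L/R = 1.826e+04·0.002/23.5 = 1.554.
Step 4 — Bandwidth: Δω = ω₀/Q = 1.175e+04 rad/s; BW = Δω/(2π) = 1870 Hz.

(a) f₀ = 2906 Hz  (b) Q = 1.554  (c) BW = 1870 Hz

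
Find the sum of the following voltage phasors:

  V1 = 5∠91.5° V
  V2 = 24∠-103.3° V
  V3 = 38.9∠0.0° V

Step 1 — Convert each phasor to rectangular form:
  V1 = 5·(cos(91.5°) + j·sin(91.5°)) = -0.1309 + j4.998 V
  V2 = 24·(cos(-103.3°) + j·sin(-103.3°)) = -5.521 - j23.36 V
  V3 = 38.9·(cos(0.0°) + j·sin(0.0°)) = 38.9 V
Step 2 — Sum components: V_total = 33.25 - j18.36 V.
Step 3 — Convert to polar: |V_total| = 37.98 V, ∠V_total = -28.9°.

V_total = 37.98∠-28.9° V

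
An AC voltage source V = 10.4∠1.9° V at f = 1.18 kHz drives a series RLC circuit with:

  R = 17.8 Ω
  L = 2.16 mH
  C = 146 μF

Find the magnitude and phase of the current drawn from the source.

Step 1 — Angular frequency: ω = 2π·f = 2π·1180 = 7414 rad/s.
Step 2 — Component impedances:
  R: Z = R = 17.8 Ω
  L: Z = jωL = j·7414·0.00216 = 0 + j16.01 Ω
  C: Z = 1/(jωC) = -j/(ω·C) = 0 - j0.9238 Ω
Step 3 — Series combination: Z_total = R + L + C = 17.8 + j15.09 Ω = 23.34∠40.3° Ω.
Step 4 — Source phasor: V = 10.4∠1.9° V = 10.39 + j0.3448 V.
Step 5 — Ohm's law: I = V / Z_total = (10.39 + j0.3448) / (17.8 + j15.09) = 0.3493 - j0.2768 A.
Step 6 — Convert to polar: |I| = 0.4457 A, ∠I = -38.4°.

I = 0.4457∠-38.4° A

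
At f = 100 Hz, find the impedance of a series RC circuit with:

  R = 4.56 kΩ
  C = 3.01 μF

Step 1 — Angular frequency: ω = 2π·f = 2π·100 = 628.3 rad/s.
Step 2 — Component impedances:
  R: Z = R = 4560 Ω
  C: Z = 1/(jωC) = -j/(ω·C) = 0 - j528.8 Ω
Step 3 — Series combination: Z_total = R + C = 4560 - j528.8 Ω = 4591∠-6.6° Ω.

Z = 4560 - j528.8 Ω = 4591∠-6.6° Ω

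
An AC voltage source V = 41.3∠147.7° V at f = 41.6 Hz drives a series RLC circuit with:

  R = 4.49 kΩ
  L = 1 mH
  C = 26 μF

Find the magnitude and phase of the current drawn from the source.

Step 1 — Angular frequency: ω = 2π·f = 2π·41.6 = 261.4 rad/s.
Step 2 — Component impedances:
  R: Z = R = 4490 Ω
  L: Z = jωL = j·261.4·0.001 = 0 + j0.2614 Ω
  C: Z = 1/(jωC) = -j/(ω·C) = 0 - j147.1 Ω
Step 3 — Series combination: Z_total = R + L + C = 4490 - j146.9 Ω = 4492∠-1.9° Ω.
Step 4 — Source phasor: V = 41.3∠147.7° V = -34.91 + j22.07 V.
Step 5 — Ohm's law: I = V / Z_total = (-34.91 + j22.07) / (4490 - j146.9) = -0.007927 + j0.004656 A.
Step 6 — Convert to polar: |I| = 0.009193 A, ∠I = 149.6°.

I = 0.009193∠149.6° A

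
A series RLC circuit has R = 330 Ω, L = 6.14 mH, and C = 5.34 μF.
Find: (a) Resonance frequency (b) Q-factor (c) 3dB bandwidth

Step 1 — Resonance: ω₀ = 1/√(LC) = 1/√(0.00614·5.34e-06) = 5523 rad/s.
Step 2 — f₀ = ω₀/(2π) = 879 Hz.
Step 3 — Series Q: Q = ω₀L/R = 5523·0.00614/330 = 0.1028.
Step 4 — Bandwidth: Δω = ω₀/Q = 5.375e+04 rad/s; BW = Δω/(2π) = 8554 Hz.

(a) f₀ = 879 Hz  (b) Q = 0.1028  (c) BW = 8554 Hz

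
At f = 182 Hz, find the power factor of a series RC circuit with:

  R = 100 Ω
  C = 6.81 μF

Step 1 — Angular frequency: ω = 2π·f = 2π·182 = 1144 rad/s.
Step 2 — Component impedances:
  R: Z = R = 100 Ω
  C: Z = 1/(jωC) = -j/(ω·C) = 0 - j128.4 Ω
Step 3 — Series combination: Z_total = R + C = 100 - j128.4 Ω = 162.8∠-52.1° Ω.
Step 4 — Power factor: PF = cos(φ) = Re(Z)/|Z| = 100/162.76 = 0.6144.
Step 5 — Type: Im(Z) = -128.4 ⇒ leading (phase φ = -52.1°).

PF = 0.6144 (leading, φ = -52.1°)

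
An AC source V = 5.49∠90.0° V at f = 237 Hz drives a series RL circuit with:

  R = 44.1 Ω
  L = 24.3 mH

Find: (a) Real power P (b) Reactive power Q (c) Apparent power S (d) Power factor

Step 1 — Angular frequency: ω = 2π·f = 2π·237 = 1489 rad/s.
Step 2 — Component impedances:
  R: Z = R = 44.1 Ω
  L: Z = jωL = j·1489·0.0243 = 0 + j36.19 Ω
Step 3 — Series combination: Z_total = R + L = 44.1 + j36.19 Ω = 57.05∠39.4° Ω.
Step 4 — Source phasor: V = 5.49∠90.0° V = 0 + j5.49 V.
Step 5 — Current: I = V / Z = 0.06105 + j0.0744 A = 0.09624∠50.6° A.
Step 6 — Complex power: S = V·I* = 0.4085 + j0.3351 VA.
Step 7 — Real power: P = Re(S) = 0.4085 W.
Step 8 — Reactive power: Q = Im(S) = 0.3351 VAR.
Step 9 — Apparent power: |S| = 0.5284 VA.
Step 10 — Power factor: PF = P/|S| = 0.7731 (lagging).

(a) P = 0.4085 W  (b) Q = 0.3351 VAR  (c) S = 0.5284 VA  (d) PF = 0.7731 (lagging)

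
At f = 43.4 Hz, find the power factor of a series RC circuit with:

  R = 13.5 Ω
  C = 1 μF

Step 1 — Angular frequency: ω = 2π·f = 2π·43.4 = 272.7 rad/s.
Step 2 — Component impedances:
  R: Z = R = 13.5 Ω
  C: Z = 1/(jωC) = -j/(ω·C) = 0 - j3667 Ω
Step 3 — Series combination: Z_total = R + C = 13.5 - j3667 Ω = 3667∠-89.8° Ω.
Step 4 — Power factor: PF = cos(φ) = Re(Z)/|Z| = 13.5/3667 = 0.003681.
Step 5 — Type: Im(Z) = -3667 ⇒ leading (phase φ = -89.8°).

PF = 0.003681 (leading, φ = -89.8°)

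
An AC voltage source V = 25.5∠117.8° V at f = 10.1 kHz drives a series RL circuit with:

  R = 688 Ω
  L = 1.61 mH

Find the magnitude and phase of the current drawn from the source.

Step 1 — Angular frequency: ω = 2π·f = 2π·1.01e+04 = 6.346e+04 rad/s.
Step 2 — Component impedances:
  R: Z = R = 688 Ω
  L: Z = jωL = j·6.346e+04·0.00161 = 0 + j102.2 Ω
Step 3 — Series combination: Z_total = R + L = 688 + j102.2 Ω = 695.5∠8.4° Ω.
Step 4 — Source phasor: V = 25.5∠117.8° V = -11.89 + j22.56 V.
Step 5 — Ohm's law: I = V / Z_total = (-11.89 + j22.56) / (688 + j102.2) = -0.01215 + j0.03459 A.
Step 6 — Convert to polar: |I| = 0.03666 A, ∠I = 109.4°.

I = 0.03666∠109.4° A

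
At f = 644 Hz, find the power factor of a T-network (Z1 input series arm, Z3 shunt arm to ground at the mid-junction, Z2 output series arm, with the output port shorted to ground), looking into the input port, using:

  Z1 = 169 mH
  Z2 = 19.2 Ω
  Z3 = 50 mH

Step 1 — Angular frequency: ω = 2π·f = 2π·644 = 4046 rad/s.
Step 2 — Component impedances:
  Z1: Z = jωL = j·4046·0.169 = 0 + j683.8 Ω
  Z2: Z = R = 19.2 Ω
  Z3: Z = jωL = j·4046·0.05 = 0 + j202.3 Ω
Step 3 — With the output port shorted to ground, the output series arm Z2 runs from the junction to ground; the shunt arm Z3 also runs from the junction to ground. They appear in parallel: Z3 || Z2 = 19.03 + j1.806 Ω.
Step 4 — Series with input arm Z1: Z_in = Z1 + (Z3 || Z2) = 19.03 + j685.6 Ω = 685.9∠88.4° Ω.
Step 5 — Power factor: PF = cos(φ) = Re(Z)/|Z| = 19.03/685.9 = 0.02774.
Step 6 — Type: Im(Z) = 685.6 ⇒ lagging (phase φ = 88.4°).

PF = 0.02774 (lagging, φ = 88.4°)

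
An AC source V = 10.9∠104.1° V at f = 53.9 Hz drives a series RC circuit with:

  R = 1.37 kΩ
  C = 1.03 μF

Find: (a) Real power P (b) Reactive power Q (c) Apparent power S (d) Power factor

Step 1 — Angular frequency: ω = 2π·f = 2π·53.9 = 338.7 rad/s.
Step 2 — Component impedances:
  R: Z = R = 1370 Ω
  C: Z = 1/(jωC) = -j/(ω·C) = 0 - j2867 Ω
Step 3 — Series combination: Z_total = R + C = 1370 - j2867 Ω = 3177∠-64.5° Ω.
Step 4 — Source phasor: V = 10.9∠104.1° V = -2.655 + j10.57 V.
Step 5 — Current: I = V / Z = -0.003362 + j0.0006806 A = 0.003431∠168.6° A.
Step 6 — Complex power: S = V·I* = 0.01612 - j0.03374 VA.
Step 7 — Real power: P = Re(S) = 0.01612 W.
Step 8 — Reactive power: Q = Im(S) = -0.03374 VAR.
Step 9 — Apparent power: |S| = 0.03739 VA.
Step 10 — Power factor: PF = P/|S| = 0.4312 (leading).

(a) P = 0.01612 W  (b) Q = -0.03374 VAR  (c) S = 0.03739 VA  (d) PF = 0.4312 (leading)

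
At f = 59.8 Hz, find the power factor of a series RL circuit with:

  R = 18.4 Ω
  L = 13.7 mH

Step 1 — Angular frequency: ω = 2π·f = 2π·59.8 = 375.7 rad/s.
Step 2 — Component impedances:
  R: Z = R = 18.4 Ω
  L: Z = jωL = j·375.7·0.0137 = 0 + j5.148 Ω
Step 3 — Series combination: Z_total = R + L = 18.4 + j5.148 Ω = 19.11∠15.6° Ω.
Step 4 — Power factor: PF = cos(φ) = Re(Z)/|Z| = 18.4/19.106 = 0.963.
Step 5 — Type: Im(Z) = 5.148 ⇒ lagging (phase φ = 15.6°).

PF = 0.963 (lagging, φ = 15.6°)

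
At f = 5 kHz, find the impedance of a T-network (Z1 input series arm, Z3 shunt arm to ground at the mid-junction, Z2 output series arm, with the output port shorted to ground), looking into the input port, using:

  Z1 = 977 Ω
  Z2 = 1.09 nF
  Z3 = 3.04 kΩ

Step 1 — Angular frequency: ω = 2π·f = 2π·5000 = 3.142e+04 rad/s.
Step 2 — Component impedances:
  Z1: Z = R = 977 Ω
  Z2: Z = 1/(jωC) = -j/(ω·C) = 0 - j2.92e+04 Ω
  Z3: Z = R = 3040 Ω
Step 3 — With the output port shorted to ground, the output series arm Z2 runs from the junction to ground; the shunt arm Z3 also runs from the junction to ground. They appear in parallel: Z3 || Z2 = 3007 - j313.1 Ω.
Step 4 — Series with input arm Z1: Z_in = Z1 + (Z3 || Z2) = 3984 - j313.1 Ω = 3997∠-4.5° Ω.

Z = 3984 - j313.1 Ω = 3997∠-4.5° Ω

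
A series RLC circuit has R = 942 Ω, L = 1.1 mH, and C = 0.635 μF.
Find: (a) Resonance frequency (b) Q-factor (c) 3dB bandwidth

Step 1 — Resonance condition Im(Z)=0 gives ω₀ = 1/√(LC).
Step 2 — ω₀ = 1/√(0.0011·6.35e-07) = 3.784e+04 rad/s.
Step 3 — f₀ = ω₀/(2π) = 6022 Hz.
Step 4 — Series Q: Q = ω₀L/R = 3.784e+04·0.0011/942 = 0.04418.
Step 5 — 3dB bandwidth: Δω = ω₀/Q = 8.564e+05 rad/s; BW = Δω/(2π) = 1.363e+05 Hz.

(a) f₀ = 6022 Hz  (b) Q = 0.04418  (c) BW = 1.363e+05 Hz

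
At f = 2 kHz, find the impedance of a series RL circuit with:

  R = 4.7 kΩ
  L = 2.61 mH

Step 1 — Angular frequency: ω = 2π·f = 2π·2000 = 1.257e+04 rad/s.
Step 2 — Component impedances:
  R: Z = R = 4700 Ω
  L: Z = jωL = j·1.257e+04·0.00261 = 0 + j32.8 Ω
Step 3 — Series combination: Z_total = R + L = 4700 + j32.8 Ω = 4700∠0.4° Ω.

Z = 4700 + j32.8 Ω = 4700∠0.4° Ω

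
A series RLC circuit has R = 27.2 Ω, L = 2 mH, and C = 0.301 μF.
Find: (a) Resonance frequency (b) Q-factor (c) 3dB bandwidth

Step 1 — Resonance condition Im(Z)=0 gives ω₀ = 1/√(LC).
Step 2 — ω₀ = 1/√(0.002·3.01e-07) = 4.076e+04 rad/s.
Step 3 — f₀ = ω₀/(2π) = 6487 Hz.
Step 4 — Series Q: Q = ω₀L/R = 4.076e+04·0.002/27.2 = 2.997.
Step 5 — 3dB bandwidth: Δω = ω₀/Q = 1.36e+04 rad/s; BW = Δω/(2π) = 2165 Hz.

(a) f₀ = 6487 Hz  (b) Q = 2.997  (c) BW = 2165 Hz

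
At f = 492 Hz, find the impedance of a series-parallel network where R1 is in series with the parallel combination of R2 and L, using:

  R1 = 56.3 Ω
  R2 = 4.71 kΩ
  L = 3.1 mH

Step 1 — Angular frequency: ω = 2π·f = 2π·492 = 3091 rad/s.
Step 2 — Component impedances:
  R1: Z = R = 56.3 Ω
  R2: Z = R = 4710 Ω
  L: Z = jωL = j·3091·0.0031 = 0 + j9.583 Ω
Step 3 — Parallel branch: R2 || L = 1/(1/R2 + 1/L) = 0.0195 + j9.583 Ω.
Step 4 — Series with R1: Z_total = R1 + (R2 || L) = 56.32 + j9.583 Ω = 57.13∠9.7° Ω.

Z = 56.32 + j9.583 Ω = 57.13∠9.7° Ω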